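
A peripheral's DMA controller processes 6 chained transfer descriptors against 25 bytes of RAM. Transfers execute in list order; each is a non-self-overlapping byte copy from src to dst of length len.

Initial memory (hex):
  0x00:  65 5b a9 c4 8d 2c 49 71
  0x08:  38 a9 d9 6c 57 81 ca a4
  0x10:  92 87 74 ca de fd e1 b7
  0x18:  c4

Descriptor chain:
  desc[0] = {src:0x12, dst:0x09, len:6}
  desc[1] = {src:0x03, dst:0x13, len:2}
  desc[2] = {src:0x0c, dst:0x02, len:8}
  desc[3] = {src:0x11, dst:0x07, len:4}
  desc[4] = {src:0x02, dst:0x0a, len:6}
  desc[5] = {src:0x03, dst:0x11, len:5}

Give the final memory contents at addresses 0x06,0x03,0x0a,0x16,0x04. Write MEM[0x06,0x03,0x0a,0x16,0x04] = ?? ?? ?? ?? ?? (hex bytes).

[0] 0x12->0x09 len=6 : 74 ca de fd e1 b7
[1] 0x03->0x13 len=2 : c4 8d
[2] 0x0c->0x02 len=8 : fd e1 b7 a4 92 87 74 c4
[3] 0x11->0x07 len=4 : 87 74 c4 8d
[4] 0x02->0x0a len=6 : fd e1 b7 a4 92 87
[5] 0x03->0x11 len=5 : e1 b7 a4 92 87
query mem[0x06]=0x92, mem[0x03]=0xe1, mem[0x0a]=0xfd, mem[0x16]=0xe1, mem[0x04]=0xb7

MEM[0x06,0x03,0x0a,0x16,0x04] = 92 e1 fd e1 b7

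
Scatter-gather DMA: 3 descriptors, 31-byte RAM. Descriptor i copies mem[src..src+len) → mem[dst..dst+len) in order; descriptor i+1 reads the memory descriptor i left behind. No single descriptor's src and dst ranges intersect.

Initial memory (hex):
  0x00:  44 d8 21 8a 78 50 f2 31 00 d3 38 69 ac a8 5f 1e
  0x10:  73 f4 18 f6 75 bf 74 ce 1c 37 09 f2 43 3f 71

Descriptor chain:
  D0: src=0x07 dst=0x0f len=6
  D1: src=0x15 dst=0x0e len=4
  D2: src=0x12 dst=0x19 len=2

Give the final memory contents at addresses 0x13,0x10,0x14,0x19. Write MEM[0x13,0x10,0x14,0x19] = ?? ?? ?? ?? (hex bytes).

#0 dst[0x0f+6] := {0x31,0x00,0xd3,0x38,0x69,0xac}
#1 dst[0x0e+4] := {0xbf,0x74,0xce,0x1c}
#2 dst[0x19+2] := {0x38,0x69}
query mem[0x13]=0x69, mem[0x10]=0xce, mem[0x14]=0xac, mem[0x19]=0x38

MEM[0x13,0x10,0x14,0x19] = 69 ce ac 38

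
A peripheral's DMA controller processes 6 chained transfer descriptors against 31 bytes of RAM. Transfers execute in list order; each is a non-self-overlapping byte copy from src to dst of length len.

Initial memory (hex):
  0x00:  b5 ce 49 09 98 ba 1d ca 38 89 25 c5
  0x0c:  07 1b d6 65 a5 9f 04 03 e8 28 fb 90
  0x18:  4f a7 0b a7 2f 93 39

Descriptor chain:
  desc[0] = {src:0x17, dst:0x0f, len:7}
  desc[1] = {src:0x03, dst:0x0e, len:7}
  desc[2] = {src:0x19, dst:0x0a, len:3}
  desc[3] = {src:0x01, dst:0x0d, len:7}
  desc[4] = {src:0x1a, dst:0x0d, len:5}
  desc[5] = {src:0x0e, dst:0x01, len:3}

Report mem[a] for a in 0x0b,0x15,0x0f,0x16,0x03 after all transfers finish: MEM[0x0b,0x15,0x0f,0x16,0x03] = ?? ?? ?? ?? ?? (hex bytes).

D0: mem[0x0f..0x15] <- [90 4f a7 0b a7 2f 93]
D1: mem[0x0e..0x14] <- [09 98 ba 1d ca 38 89]
D2: mem[0x0a..0x0c] <- [a7 0b a7]
D3: mem[0x0d..0x13] <- [ce 49 09 98 ba 1d ca]
D4: mem[0x0d..0x11] <- [0b a7 2f 93 39]
D5: mem[0x01..0x03] <- [a7 2f 93]
query mem[0x0b]=0x0b, mem[0x15]=0x93, mem[0x0f]=0x2f, mem[0x16]=0xfb, mem[0x03]=0x93

MEM[0x0b,0x15,0x0f,0x16,0x03] = 0b 93 2f fb 93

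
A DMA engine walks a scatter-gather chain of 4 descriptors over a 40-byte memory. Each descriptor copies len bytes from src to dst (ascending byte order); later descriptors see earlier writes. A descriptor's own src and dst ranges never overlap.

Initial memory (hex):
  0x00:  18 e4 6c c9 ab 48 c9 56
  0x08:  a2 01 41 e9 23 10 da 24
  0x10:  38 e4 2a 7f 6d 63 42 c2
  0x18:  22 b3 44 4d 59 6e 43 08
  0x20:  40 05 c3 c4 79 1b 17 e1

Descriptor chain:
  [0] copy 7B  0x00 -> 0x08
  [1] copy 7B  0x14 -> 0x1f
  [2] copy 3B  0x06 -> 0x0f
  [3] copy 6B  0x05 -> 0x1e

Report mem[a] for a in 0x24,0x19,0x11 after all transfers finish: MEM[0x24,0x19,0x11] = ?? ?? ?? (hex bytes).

MEM[0x24,0x19,0x11] = b3 b3 18

  after D0: wrote 7B at 0x08 = 18e46cc9ab48c9
  after D1: wrote 7B at 0x1f = 6d6342c222b344
  after D2: wrote 3B at 0x0f = c95618
  after D3: wrote 6B at 0x1e = 48c95618e46c
query mem[0x24]=0xb3, mem[0x19]=0xb3, mem[0x11]=0x18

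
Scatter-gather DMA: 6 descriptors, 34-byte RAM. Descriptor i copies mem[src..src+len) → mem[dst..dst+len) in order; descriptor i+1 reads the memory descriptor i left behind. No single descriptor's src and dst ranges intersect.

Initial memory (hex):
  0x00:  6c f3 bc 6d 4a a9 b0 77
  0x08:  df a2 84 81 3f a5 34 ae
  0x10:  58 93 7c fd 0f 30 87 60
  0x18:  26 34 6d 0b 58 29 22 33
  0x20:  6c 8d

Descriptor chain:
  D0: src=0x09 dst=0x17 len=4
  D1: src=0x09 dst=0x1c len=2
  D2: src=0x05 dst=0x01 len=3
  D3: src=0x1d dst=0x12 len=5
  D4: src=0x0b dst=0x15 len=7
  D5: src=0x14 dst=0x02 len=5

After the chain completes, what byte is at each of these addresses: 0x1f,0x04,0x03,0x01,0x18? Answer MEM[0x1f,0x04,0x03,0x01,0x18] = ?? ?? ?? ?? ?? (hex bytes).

D0: mem[0x17..0x1a] <- [a2 84 81 3f]
D1: mem[0x1c..0x1d] <- [a2 84]
D2: mem[0x01..0x03] <- [a9 b0 77]
D3: mem[0x12..0x16] <- [84 22 33 6c 8d]
D4: mem[0x15..0x1b] <- [81 3f a5 34 ae 58 93]
D5: mem[0x02..0x06] <- [33 81 3f a5 34]
query mem[0x1f]=0x33, mem[0x04]=0x3f, mem[0x03]=0x81, mem[0x01]=0xa9, mem[0x18]=0x34

MEM[0x1f,0x04,0x03,0x01,0x18] = 33 3f 81 a9 34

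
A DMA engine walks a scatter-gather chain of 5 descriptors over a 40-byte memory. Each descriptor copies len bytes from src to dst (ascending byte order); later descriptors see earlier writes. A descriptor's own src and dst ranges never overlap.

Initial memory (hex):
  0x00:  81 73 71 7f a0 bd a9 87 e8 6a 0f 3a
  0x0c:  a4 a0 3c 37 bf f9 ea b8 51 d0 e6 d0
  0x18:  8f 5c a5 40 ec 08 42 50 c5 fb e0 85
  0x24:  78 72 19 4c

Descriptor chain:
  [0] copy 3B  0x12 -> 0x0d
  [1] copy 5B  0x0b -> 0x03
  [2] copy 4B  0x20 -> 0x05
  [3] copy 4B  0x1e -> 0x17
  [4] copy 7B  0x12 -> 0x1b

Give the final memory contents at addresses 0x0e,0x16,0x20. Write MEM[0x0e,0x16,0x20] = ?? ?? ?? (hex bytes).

[0] 0x12->0x0d len=3 : ea b8 51
[1] 0x0b->0x03 len=5 : 3a a4 ea b8 51
[2] 0x20->0x05 len=4 : c5 fb e0 85
[3] 0x1e->0x17 len=4 : 42 50 c5 fb
[4] 0x12->0x1b len=7 : ea b8 51 d0 e6 42 50
query mem[0x0e]=0xb8, mem[0x16]=0xe6, mem[0x20]=0x42

MEM[0x0e,0x16,0x20] = b8 e6 42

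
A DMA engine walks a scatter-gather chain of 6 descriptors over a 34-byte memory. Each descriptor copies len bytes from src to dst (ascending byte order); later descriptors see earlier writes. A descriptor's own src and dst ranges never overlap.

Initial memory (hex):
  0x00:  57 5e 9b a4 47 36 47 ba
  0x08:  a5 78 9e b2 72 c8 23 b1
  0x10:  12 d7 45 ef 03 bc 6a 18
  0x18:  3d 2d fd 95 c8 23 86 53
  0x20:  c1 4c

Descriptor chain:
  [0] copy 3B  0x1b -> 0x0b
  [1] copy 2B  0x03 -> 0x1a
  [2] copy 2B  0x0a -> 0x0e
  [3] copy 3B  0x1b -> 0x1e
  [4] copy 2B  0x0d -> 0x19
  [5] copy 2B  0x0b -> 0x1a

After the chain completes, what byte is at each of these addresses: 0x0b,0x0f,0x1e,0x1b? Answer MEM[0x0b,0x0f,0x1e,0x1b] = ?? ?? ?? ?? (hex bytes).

  after D0: wrote 3B at 0x0b = 95c823
  after D1: wrote 2B at 0x1a = a447
  after D2: wrote 2B at 0x0e = 9e95
  after D3: wrote 3B at 0x1e = 47c823
  after D4: wrote 2B at 0x19 = 239e
  after D5: wrote 2B at 0x1a = 95c8
query mem[0x0b]=0x95, mem[0x0f]=0x95, mem[0x1e]=0x47, mem[0x1b]=0xc8

MEM[0x0b,0x0f,0x1e,0x1b] = 95 95 47 c8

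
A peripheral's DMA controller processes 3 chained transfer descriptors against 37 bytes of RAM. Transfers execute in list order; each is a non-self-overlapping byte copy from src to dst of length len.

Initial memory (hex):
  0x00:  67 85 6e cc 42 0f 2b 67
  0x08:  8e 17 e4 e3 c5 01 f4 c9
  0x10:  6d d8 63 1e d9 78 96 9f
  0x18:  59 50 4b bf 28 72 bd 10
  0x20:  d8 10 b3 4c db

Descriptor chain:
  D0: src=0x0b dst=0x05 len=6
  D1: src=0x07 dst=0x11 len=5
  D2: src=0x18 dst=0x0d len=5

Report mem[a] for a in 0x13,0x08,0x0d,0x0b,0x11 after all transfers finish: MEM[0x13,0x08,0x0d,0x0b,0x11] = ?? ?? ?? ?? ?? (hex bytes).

MEM[0x13,0x08,0x0d,0x0b,0x11] = c9 f4 59 e3 28

D0: mem[0x05..0x0a] <- [e3 c5 01 f4 c9 6d]
D1: mem[0x11..0x15] <- [01 f4 c9 6d e3]
D2: mem[0x0d..0x11] <- [59 50 4b bf 28]
query mem[0x13]=0xc9, mem[0x08]=0xf4, mem[0x0d]=0x59, mem[0x0b]=0xe3, mem[0x11]=0x28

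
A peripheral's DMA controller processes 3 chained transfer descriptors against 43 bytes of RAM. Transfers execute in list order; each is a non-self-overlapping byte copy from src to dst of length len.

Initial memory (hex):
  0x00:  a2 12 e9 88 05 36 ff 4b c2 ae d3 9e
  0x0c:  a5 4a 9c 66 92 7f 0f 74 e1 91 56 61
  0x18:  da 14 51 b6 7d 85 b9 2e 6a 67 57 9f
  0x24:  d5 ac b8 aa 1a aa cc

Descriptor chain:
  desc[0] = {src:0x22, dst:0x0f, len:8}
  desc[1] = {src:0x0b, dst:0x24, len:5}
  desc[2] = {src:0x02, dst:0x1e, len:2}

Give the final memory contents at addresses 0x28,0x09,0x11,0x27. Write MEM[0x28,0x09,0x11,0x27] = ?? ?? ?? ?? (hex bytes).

D0: mem[0x0f..0x16] <- [57 9f d5 ac b8 aa 1a aa]
D1: mem[0x24..0x28] <- [9e a5 4a 9c 57]
D2: mem[0x1e..0x1f] <- [e9 88]
query mem[0x28]=0x57, mem[0x09]=0xae, mem[0x11]=0xd5, mem[0x27]=0x9c

MEM[0x28,0x09,0x11,0x27] = 57 ae d5 9c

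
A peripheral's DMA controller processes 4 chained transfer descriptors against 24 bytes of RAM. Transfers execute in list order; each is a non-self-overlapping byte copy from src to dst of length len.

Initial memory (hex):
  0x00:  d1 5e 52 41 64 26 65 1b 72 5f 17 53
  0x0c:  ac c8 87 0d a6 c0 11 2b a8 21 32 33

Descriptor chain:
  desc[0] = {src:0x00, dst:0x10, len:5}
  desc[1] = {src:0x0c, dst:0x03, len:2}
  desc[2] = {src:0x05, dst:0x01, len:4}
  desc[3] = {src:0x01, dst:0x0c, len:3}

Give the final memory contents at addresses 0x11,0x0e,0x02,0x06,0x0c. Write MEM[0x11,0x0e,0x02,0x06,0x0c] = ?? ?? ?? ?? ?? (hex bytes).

  after D0: wrote 5B at 0x10 = d15e524164
  after D1: wrote 2B at 0x03 = acc8
  after D2: wrote 4B at 0x01 = 26651b72
  after D3: wrote 3B at 0x0c = 26651b
query mem[0x11]=0x5e, mem[0x0e]=0x1b, mem[0x02]=0x65, mem[0x06]=0x65, mem[0x0c]=0x26

MEM[0x11,0x0e,0x02,0x06,0x0c] = 5e 1b 65 65 26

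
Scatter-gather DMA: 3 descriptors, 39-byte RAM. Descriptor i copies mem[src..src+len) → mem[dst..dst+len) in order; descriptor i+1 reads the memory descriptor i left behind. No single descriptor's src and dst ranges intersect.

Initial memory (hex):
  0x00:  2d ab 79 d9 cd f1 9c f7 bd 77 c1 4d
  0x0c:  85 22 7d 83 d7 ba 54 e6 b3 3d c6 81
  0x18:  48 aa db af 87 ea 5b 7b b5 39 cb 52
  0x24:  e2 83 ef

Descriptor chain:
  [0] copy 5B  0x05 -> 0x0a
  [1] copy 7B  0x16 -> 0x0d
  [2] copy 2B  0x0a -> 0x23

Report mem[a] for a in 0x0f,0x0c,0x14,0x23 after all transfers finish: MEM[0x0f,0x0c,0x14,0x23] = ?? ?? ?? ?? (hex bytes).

[0] 0x05->0x0a len=5 : f1 9c f7 bd 77
[1] 0x16->0x0d len=7 : c6 81 48 aa db af 87
[2] 0x0a->0x23 len=2 : f1 9c
query mem[0x0f]=0x48, mem[0x0c]=0xf7, mem[0x14]=0xb3, mem[0x23]=0xf1

MEM[0x0f,0x0c,0x14,0x23] = 48 f7 b3 f1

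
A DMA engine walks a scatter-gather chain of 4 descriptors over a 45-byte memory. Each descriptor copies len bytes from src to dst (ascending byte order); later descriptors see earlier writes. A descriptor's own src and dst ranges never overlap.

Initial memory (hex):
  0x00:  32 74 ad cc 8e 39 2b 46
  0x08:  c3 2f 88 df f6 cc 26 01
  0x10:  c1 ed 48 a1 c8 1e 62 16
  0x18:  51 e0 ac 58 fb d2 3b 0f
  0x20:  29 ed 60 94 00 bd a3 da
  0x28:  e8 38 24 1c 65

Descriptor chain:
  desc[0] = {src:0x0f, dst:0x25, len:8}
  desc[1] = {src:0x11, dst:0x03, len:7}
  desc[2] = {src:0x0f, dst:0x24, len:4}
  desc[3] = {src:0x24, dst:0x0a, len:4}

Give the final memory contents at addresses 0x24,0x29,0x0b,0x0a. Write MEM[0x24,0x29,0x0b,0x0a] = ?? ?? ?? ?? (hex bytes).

#0 dst[0x25+8] := {0x01,0xc1,0xed,0x48,0xa1,0xc8,0x1e,0x62}
#1 dst[0x03+7] := {0xed,0x48,0xa1,0xc8,0x1e,0x62,0x16}
#2 dst[0x24+4] := {0x01,0xc1,0xed,0x48}
#3 dst[0x0a+4] := {0x01,0xc1,0xed,0x48}
query mem[0x24]=0x01, mem[0x29]=0xa1, mem[0x0b]=0xc1, mem[0x0a]=0x01

MEM[0x24,0x29,0x0b,0x0a] = 01 a1 c1 01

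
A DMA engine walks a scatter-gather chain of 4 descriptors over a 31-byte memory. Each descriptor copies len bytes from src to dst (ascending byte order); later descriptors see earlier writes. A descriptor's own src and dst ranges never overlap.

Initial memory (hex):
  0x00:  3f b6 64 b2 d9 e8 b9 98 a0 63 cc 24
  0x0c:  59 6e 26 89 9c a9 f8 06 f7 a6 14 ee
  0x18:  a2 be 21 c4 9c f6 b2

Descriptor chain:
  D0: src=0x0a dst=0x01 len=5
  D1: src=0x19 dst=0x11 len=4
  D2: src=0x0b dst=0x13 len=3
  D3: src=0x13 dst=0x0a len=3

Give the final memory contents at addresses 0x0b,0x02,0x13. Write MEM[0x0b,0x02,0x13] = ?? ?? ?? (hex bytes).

MEM[0x0b,0x02,0x13] = 59 24 24

#0 dst[0x01+5] := {0xcc,0x24,0x59,0x6e,0x26}
#1 dst[0x11+4] := {0xbe,0x21,0xc4,0x9c}
#2 dst[0x13+3] := {0x24,0x59,0x6e}
#3 dst[0x0a+3] := {0x24,0x59,0x6e}
query mem[0x0b]=0x59, mem[0x02]=0x24, mem[0x13]=0x24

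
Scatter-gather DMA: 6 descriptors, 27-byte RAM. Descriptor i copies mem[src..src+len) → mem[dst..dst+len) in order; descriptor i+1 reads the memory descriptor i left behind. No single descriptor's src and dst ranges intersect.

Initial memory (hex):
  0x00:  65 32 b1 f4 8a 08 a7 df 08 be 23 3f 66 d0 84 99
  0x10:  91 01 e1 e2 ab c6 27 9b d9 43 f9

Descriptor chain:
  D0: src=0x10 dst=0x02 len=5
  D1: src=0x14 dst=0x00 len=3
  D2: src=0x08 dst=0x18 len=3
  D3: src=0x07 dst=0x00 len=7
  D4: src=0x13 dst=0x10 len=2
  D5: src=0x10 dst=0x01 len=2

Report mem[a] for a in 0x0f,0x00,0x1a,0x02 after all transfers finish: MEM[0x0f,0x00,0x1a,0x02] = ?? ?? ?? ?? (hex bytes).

D0: mem[0x02..0x06] <- [91 01 e1 e2 ab]
D1: mem[0x00..0x02] <- [ab c6 27]
D2: mem[0x18..0x1a] <- [08 be 23]
D3: mem[0x00..0x06] <- [df 08 be 23 3f 66 d0]
D4: mem[0x10..0x11] <- [e2 ab]
D5: mem[0x01..0x02] <- [e2 ab]
query mem[0x0f]=0x99, mem[0x00]=0xdf, mem[0x1a]=0x23, mem[0x02]=0xab

MEM[0x0f,0x00,0x1a,0x02] = 99 df 23 ab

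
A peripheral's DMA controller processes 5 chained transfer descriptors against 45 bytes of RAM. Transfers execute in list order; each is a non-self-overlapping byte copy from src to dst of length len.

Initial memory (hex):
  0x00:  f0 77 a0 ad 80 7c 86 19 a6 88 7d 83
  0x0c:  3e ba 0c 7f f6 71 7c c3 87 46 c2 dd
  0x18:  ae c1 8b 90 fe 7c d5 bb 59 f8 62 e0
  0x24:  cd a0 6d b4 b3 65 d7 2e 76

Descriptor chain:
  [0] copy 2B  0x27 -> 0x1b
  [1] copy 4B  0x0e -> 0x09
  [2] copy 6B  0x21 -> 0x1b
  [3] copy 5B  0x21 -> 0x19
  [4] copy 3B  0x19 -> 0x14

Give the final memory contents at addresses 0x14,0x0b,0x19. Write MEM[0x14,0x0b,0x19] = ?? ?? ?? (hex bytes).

MEM[0x14,0x0b,0x19] = f8 f6 f8

[0] 0x27->0x1b len=2 : b4 b3
[1] 0x0e->0x09 len=4 : 0c 7f f6 71
[2] 0x21->0x1b len=6 : f8 62 e0 cd a0 6d
[3] 0x21->0x19 len=5 : f8 62 e0 cd a0
[4] 0x19->0x14 len=3 : f8 62 e0
query mem[0x14]=0xf8, mem[0x0b]=0xf6, mem[0x19]=0xf8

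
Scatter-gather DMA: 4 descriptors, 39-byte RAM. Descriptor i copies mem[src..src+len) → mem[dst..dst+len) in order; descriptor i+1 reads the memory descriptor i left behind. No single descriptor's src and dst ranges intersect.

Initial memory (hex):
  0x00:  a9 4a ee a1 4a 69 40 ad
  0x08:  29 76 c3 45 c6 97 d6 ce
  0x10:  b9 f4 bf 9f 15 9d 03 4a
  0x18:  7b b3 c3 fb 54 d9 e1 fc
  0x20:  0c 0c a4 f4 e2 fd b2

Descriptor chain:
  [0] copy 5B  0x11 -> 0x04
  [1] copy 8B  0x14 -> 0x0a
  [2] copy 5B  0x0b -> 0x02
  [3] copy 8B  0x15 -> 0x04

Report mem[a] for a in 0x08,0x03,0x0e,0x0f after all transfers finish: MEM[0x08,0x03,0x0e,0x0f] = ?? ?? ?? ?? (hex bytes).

#0 dst[0x04+5] := {0xf4,0xbf,0x9f,0x15,0x9d}
#1 dst[0x0a+8] := {0x15,0x9d,0x03,0x4a,0x7b,0xb3,0xc3,0xfb}
#2 dst[0x02+5] := {0x9d,0x03,0x4a,0x7b,0xb3}
#3 dst[0x04+8] := {0x9d,0x03,0x4a,0x7b,0xb3,0xc3,0xfb,0x54}
query mem[0x08]=0xb3, mem[0x03]=0x03, mem[0x0e]=0x7b, mem[0x0f]=0xb3

MEM[0x08,0x03,0x0e,0x0f] = b3 03 7b b3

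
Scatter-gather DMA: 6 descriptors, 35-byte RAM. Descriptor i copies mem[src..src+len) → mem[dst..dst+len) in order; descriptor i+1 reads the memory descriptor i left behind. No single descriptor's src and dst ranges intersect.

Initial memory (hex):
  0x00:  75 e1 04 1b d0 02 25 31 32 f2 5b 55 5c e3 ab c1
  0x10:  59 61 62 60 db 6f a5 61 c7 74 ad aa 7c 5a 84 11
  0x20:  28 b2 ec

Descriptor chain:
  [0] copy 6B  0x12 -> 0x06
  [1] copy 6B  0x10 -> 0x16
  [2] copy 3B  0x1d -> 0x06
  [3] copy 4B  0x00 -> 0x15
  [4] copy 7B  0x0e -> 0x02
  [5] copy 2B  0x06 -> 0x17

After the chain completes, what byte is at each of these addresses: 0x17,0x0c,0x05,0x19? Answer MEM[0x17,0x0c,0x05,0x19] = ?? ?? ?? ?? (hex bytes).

MEM[0x17,0x0c,0x05,0x19] = 62 5c 61 60

  after D0: wrote 6B at 0x06 = 6260db6fa561
  after D1: wrote 6B at 0x16 = 59616260db6f
  after D2: wrote 3B at 0x06 = 5a8411
  after D3: wrote 4B at 0x15 = 75e1041b
  after D4: wrote 7B at 0x02 = abc159616260db
  after D5: wrote 2B at 0x17 = 6260
query mem[0x17]=0x62, mem[0x0c]=0x5c, mem[0x05]=0x61, mem[0x19]=0x60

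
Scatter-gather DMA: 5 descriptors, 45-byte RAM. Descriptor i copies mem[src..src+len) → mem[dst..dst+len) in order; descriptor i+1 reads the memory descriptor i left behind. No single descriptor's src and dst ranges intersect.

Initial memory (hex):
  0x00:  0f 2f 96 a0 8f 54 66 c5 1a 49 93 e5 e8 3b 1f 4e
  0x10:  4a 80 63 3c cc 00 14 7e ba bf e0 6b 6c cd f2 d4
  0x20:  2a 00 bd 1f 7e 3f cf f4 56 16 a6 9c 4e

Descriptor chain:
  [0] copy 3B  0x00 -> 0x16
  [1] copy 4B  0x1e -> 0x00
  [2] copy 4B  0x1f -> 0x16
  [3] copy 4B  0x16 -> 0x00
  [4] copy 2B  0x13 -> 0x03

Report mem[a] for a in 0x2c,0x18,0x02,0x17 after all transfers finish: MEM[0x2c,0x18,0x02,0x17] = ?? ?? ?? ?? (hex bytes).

MEM[0x2c,0x18,0x02,0x17] = 4e 00 00 2a

[0] 0x00->0x16 len=3 : 0f 2f 96
[1] 0x1e->0x00 len=4 : f2 d4 2a 00
[2] 0x1f->0x16 len=4 : d4 2a 00 bd
[3] 0x16->0x00 len=4 : d4 2a 00 bd
[4] 0x13->0x03 len=2 : 3c cc
query mem[0x2c]=0x4e, mem[0x18]=0x00, mem[0x02]=0x00, mem[0x17]=0x2a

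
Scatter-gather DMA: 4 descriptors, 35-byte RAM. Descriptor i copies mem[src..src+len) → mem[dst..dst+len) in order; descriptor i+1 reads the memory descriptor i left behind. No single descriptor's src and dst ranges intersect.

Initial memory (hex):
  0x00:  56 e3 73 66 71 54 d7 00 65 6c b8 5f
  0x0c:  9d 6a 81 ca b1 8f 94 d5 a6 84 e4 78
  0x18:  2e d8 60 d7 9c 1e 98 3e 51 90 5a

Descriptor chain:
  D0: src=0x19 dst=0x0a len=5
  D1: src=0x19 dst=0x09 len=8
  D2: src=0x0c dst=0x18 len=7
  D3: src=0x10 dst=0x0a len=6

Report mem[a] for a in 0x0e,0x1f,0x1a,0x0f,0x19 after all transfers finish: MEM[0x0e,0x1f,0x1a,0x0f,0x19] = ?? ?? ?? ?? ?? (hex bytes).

  after D0: wrote 5B at 0x0a = d860d79c1e
  after D1: wrote 8B at 0x09 = d860d79c1e983e51
  after D2: wrote 7B at 0x18 = 9c1e983e518f94
  after D3: wrote 6B at 0x0a = 518f94d5a684
query mem[0x0e]=0xa6, mem[0x1f]=0x3e, mem[0x1a]=0x98, mem[0x0f]=0x84, mem[0x19]=0x1e

MEM[0x0e,0x1f,0x1a,0x0f,0x19] = a6 3e 98 84 1e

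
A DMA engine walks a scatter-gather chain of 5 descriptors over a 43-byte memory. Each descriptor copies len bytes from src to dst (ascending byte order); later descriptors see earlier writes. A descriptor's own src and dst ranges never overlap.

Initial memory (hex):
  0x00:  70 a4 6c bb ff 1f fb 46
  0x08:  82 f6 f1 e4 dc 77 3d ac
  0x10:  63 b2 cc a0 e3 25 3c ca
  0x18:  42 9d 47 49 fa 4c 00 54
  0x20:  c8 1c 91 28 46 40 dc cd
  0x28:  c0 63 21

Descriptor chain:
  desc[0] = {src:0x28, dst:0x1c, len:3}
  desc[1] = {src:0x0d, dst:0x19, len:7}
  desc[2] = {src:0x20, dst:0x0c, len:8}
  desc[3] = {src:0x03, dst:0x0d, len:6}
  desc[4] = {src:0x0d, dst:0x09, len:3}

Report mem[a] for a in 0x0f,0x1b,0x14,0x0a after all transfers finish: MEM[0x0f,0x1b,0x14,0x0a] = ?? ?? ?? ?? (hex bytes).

#0 dst[0x1c+3] := {0xc0,0x63,0x21}
#1 dst[0x19+7] := {0x77,0x3d,0xac,0x63,0xb2,0xcc,0xa0}
#2 dst[0x0c+8] := {0xc8,0x1c,0x91,0x28,0x46,0x40,0xdc,0xcd}
#3 dst[0x0d+6] := {0xbb,0xff,0x1f,0xfb,0x46,0x82}
#4 dst[0x09+3] := {0xbb,0xff,0x1f}
query mem[0x0f]=0x1f, mem[0x1b]=0xac, mem[0x14]=0xe3, mem[0x0a]=0xff

MEM[0x0f,0x1b,0x14,0x0a] = 1f ac e3 ff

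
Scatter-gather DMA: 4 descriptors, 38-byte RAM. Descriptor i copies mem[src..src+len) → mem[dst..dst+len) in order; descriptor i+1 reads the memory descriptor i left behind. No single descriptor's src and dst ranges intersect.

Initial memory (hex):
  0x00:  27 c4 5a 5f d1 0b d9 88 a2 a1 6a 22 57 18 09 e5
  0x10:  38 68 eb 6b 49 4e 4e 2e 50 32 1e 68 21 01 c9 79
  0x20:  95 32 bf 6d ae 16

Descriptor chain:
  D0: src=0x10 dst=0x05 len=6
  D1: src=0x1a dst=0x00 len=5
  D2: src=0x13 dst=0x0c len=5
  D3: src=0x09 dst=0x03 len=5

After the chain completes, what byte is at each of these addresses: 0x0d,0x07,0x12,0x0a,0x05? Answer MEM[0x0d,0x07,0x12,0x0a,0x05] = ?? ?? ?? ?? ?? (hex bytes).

MEM[0x0d,0x07,0x12,0x0a,0x05] = 49 49 eb 4e 22

[0] 0x10->0x05 len=6 : 38 68 eb 6b 49 4e
[1] 0x1a->0x00 len=5 : 1e 68 21 01 c9
[2] 0x13->0x0c len=5 : 6b 49 4e 4e 2e
[3] 0x09->0x03 len=5 : 49 4e 22 6b 49
query mem[0x0d]=0x49, mem[0x07]=0x49, mem[0x12]=0xeb, mem[0x0a]=0x4e, mem[0x05]=0x22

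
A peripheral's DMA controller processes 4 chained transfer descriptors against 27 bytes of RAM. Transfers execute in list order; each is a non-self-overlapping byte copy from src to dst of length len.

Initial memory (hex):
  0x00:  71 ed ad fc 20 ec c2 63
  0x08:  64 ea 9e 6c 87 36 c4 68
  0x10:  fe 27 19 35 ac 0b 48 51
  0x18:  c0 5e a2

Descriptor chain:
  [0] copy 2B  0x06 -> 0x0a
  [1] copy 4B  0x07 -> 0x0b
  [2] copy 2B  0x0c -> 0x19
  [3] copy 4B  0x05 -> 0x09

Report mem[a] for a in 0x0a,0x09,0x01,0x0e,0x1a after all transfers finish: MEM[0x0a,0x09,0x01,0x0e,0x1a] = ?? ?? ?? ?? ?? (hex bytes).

  after D0: wrote 2B at 0x0a = c263
  after D1: wrote 4B at 0x0b = 6364eac2
  after D2: wrote 2B at 0x19 = 64ea
  after D3: wrote 4B at 0x09 = ecc26364
query mem[0x0a]=0xc2, mem[0x09]=0xec, mem[0x01]=0xed, mem[0x0e]=0xc2, mem[0x1a]=0xea

MEM[0x0a,0x09,0x01,0x0e,0x1a] = c2 ec ed c2 ea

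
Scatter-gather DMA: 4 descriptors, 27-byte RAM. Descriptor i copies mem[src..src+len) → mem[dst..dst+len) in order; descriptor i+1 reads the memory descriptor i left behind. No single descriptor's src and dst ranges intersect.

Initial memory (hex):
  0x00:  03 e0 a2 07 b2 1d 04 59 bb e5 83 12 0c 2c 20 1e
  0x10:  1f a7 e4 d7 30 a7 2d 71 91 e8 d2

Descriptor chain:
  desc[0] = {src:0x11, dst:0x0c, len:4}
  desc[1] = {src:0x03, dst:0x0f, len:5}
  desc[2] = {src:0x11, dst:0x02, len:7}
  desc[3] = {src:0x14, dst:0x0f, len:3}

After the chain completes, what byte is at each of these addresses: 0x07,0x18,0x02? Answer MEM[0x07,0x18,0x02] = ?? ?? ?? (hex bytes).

D0: mem[0x0c..0x0f] <- [a7 e4 d7 30]
D1: mem[0x0f..0x13] <- [07 b2 1d 04 59]
D2: mem[0x02..0x08] <- [1d 04 59 30 a7 2d 71]
D3: mem[0x0f..0x11] <- [30 a7 2d]
query mem[0x07]=0x2d, mem[0x18]=0x91, mem[0x02]=0x1d

MEM[0x07,0x18,0x02] = 2d 91 1d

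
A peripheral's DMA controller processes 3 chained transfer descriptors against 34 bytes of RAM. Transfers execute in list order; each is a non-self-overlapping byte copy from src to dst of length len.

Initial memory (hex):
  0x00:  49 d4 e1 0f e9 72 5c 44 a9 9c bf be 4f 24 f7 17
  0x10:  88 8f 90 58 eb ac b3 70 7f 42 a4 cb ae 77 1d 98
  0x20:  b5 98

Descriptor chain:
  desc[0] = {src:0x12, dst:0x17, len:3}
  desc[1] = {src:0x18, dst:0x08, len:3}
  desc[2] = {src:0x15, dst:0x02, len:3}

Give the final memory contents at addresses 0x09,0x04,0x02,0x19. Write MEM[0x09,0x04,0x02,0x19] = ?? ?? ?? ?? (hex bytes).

  after D0: wrote 3B at 0x17 = 9058eb
  after D1: wrote 3B at 0x08 = 58eba4
  after D2: wrote 3B at 0x02 = acb390
query mem[0x09]=0xeb, mem[0x04]=0x90, mem[0x02]=0xac, mem[0x19]=0xeb

MEM[0x09,0x04,0x02,0x19] = eb 90 ac eb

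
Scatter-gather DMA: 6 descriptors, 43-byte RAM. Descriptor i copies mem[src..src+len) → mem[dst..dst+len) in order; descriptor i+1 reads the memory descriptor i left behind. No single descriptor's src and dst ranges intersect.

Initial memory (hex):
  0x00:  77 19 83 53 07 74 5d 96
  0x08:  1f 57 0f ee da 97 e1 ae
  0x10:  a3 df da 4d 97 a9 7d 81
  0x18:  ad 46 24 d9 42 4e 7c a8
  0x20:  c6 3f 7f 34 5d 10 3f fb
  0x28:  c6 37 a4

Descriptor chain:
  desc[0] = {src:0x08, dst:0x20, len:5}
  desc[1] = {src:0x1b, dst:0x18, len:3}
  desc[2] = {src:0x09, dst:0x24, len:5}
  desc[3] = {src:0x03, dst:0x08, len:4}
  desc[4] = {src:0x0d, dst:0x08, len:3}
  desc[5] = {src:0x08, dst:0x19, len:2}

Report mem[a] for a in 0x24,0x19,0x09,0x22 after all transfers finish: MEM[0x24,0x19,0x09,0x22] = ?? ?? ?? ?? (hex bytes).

  after D0: wrote 5B at 0x20 = 1f570feeda
  after D1: wrote 3B at 0x18 = d9424e
  after D2: wrote 5B at 0x24 = 570feeda97
  after D3: wrote 4B at 0x08 = 5307745d
  after D4: wrote 3B at 0x08 = 97e1ae
  after D5: wrote 2B at 0x19 = 97e1
query mem[0x24]=0x57, mem[0x19]=0x97, mem[0x09]=0xe1, mem[0x22]=0x0f

MEM[0x24,0x19,0x09,0x22] = 57 97 e1 0f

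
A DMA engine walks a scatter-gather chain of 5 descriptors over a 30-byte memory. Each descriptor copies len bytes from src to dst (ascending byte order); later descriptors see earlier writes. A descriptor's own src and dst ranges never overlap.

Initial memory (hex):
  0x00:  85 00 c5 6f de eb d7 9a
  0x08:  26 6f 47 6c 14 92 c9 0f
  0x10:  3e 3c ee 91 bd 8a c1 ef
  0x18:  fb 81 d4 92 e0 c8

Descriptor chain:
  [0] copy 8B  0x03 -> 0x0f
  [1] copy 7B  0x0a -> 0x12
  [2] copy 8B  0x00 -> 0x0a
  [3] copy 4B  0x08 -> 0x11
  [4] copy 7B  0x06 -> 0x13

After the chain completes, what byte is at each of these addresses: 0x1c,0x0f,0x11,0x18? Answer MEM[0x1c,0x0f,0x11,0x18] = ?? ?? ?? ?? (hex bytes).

#0 dst[0x0f+8] := {0x6f,0xde,0xeb,0xd7,0x9a,0x26,0x6f,0x47}
#1 dst[0x12+7] := {0x47,0x6c,0x14,0x92,0xc9,0x6f,0xde}
#2 dst[0x0a+8] := {0x85,0x00,0xc5,0x6f,0xde,0xeb,0xd7,0x9a}
#3 dst[0x11+4] := {0x26,0x6f,0x85,0x00}
#4 dst[0x13+7] := {0xd7,0x9a,0x26,0x6f,0x85,0x00,0xc5}
query mem[0x1c]=0xe0, mem[0x0f]=0xeb, mem[0x11]=0x26, mem[0x18]=0x00

MEM[0x1c,0x0f,0x11,0x18] = e0 eb 26 00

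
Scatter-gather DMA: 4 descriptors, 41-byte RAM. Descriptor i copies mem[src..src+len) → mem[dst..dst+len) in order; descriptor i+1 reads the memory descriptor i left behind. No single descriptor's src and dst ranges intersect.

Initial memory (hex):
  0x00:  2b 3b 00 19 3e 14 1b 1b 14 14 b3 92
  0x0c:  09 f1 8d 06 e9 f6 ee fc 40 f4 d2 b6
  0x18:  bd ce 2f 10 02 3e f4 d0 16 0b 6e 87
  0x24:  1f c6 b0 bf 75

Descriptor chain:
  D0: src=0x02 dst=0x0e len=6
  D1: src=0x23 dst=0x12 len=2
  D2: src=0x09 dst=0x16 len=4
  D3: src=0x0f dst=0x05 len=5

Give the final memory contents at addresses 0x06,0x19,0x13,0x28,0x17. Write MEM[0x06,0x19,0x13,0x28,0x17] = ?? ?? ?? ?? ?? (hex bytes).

[0] 0x02->0x0e len=6 : 00 19 3e 14 1b 1b
[1] 0x23->0x12 len=2 : 87 1f
[2] 0x09->0x16 len=4 : 14 b3 92 09
[3] 0x0f->0x05 len=5 : 19 3e 14 87 1f
query mem[0x06]=0x3e, mem[0x19]=0x09, mem[0x13]=0x1f, mem[0x28]=0x75, mem[0x17]=0xb3

MEM[0x06,0x19,0x13,0x28,0x17] = 3e 09 1f 75 b3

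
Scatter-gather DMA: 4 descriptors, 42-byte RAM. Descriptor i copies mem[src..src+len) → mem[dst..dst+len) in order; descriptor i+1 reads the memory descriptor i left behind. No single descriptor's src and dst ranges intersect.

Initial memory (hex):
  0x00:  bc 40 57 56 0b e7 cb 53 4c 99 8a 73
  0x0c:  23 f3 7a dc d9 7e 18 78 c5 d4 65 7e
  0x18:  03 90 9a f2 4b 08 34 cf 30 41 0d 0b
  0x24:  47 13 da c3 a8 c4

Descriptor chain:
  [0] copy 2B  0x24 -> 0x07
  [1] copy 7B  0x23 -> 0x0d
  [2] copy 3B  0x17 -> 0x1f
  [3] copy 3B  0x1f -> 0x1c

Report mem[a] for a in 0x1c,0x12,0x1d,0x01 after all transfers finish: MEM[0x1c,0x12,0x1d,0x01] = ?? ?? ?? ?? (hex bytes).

#0 dst[0x07+2] := {0x47,0x13}
#1 dst[0x0d+7] := {0x0b,0x47,0x13,0xda,0xc3,0xa8,0xc4}
#2 dst[0x1f+3] := {0x7e,0x03,0x90}
#3 dst[0x1c+3] := {0x7e,0x03,0x90}
query mem[0x1c]=0x7e, mem[0x12]=0xa8, mem[0x1d]=0x03, mem[0x01]=0x40

MEM[0x1c,0x12,0x1d,0x01] = 7e a8 03 40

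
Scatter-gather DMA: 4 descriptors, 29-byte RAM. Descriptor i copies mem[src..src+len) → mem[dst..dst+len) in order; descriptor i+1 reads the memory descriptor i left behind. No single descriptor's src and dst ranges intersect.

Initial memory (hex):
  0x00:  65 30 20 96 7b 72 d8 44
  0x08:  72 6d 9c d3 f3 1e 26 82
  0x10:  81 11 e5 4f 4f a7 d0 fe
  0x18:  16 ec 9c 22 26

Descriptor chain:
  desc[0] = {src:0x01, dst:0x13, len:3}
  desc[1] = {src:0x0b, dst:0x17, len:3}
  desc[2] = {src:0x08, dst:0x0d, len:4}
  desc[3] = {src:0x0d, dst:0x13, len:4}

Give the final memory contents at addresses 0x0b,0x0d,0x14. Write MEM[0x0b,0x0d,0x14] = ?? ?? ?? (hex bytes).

D0: mem[0x13..0x15] <- [30 20 96]
D1: mem[0x17..0x19] <- [d3 f3 1e]
D2: mem[0x0d..0x10] <- [72 6d 9c d3]
D3: mem[0x13..0x16] <- [72 6d 9c d3]
query mem[0x0b]=0xd3, mem[0x0d]=0x72, mem[0x14]=0x6d

MEM[0x0b,0x0d,0x14] = d3 72 6d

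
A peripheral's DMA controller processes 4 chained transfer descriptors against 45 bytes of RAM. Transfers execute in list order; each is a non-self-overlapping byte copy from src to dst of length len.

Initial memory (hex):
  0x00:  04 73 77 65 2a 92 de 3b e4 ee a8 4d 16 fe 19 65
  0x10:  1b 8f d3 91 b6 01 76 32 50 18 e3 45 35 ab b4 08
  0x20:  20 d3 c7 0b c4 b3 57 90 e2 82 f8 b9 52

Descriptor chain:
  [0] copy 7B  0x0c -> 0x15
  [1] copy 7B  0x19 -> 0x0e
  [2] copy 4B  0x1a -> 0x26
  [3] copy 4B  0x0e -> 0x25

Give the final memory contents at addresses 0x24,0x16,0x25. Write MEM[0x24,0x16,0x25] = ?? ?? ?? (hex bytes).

  after D0: wrote 7B at 0x15 = 16fe19651b8fd3
  after D1: wrote 7B at 0x0e = 1b8fd335abb408
  after D2: wrote 4B at 0x26 = 8fd335ab
  after D3: wrote 4B at 0x25 = 1b8fd335
query mem[0x24]=0xc4, mem[0x16]=0xfe, mem[0x25]=0x1b

MEM[0x24,0x16,0x25] = c4 fe 1b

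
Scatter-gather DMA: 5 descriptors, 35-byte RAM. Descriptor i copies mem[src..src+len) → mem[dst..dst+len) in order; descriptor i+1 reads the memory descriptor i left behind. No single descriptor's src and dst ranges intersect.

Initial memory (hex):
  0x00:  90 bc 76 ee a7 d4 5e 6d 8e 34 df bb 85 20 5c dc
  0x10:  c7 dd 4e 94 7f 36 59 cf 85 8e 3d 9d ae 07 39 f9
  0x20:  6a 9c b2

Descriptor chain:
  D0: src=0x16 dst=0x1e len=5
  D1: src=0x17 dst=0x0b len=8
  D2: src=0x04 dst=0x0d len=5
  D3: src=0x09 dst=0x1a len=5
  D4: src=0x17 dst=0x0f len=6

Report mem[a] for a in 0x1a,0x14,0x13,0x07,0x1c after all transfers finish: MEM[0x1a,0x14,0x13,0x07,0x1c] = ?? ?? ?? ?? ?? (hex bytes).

D0: mem[0x1e..0x22] <- [59 cf 85 8e 3d]
D1: mem[0x0b..0x12] <- [cf 85 8e 3d 9d ae 07 59]
D2: mem[0x0d..0x11] <- [a7 d4 5e 6d 8e]
D3: mem[0x1a..0x1e] <- [34 df cf 85 a7]
D4: mem[0x0f..0x14] <- [cf 85 8e 34 df cf]
query mem[0x1a]=0x34, mem[0x14]=0xcf, mem[0x13]=0xdf, mem[0x07]=0x6d, mem[0x1c]=0xcf

MEM[0x1a,0x14,0x13,0x07,0x1c] = 34 cf df 6d cf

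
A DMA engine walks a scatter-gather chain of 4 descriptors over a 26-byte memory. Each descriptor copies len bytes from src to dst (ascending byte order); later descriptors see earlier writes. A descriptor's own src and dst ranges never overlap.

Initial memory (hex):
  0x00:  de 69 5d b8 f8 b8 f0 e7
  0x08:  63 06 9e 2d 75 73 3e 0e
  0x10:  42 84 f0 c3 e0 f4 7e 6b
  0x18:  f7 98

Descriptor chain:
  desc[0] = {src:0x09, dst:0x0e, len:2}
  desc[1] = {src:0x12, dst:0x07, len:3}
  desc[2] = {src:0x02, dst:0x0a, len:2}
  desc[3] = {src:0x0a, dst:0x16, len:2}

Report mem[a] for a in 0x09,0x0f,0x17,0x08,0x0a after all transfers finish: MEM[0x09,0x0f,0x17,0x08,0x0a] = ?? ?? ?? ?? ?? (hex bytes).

D0: mem[0x0e..0x0f] <- [06 9e]
D1: mem[0x07..0x09] <- [f0 c3 e0]
D2: mem[0x0a..0x0b] <- [5d b8]
D3: mem[0x16..0x17] <- [5d b8]
query mem[0x09]=0xe0, mem[0x0f]=0x9e, mem[0x17]=0xb8, mem[0x08]=0xc3, mem[0x0a]=0x5d

MEM[0x09,0x0f,0x17,0x08,0x0a] = e0 9e b8 c3 5d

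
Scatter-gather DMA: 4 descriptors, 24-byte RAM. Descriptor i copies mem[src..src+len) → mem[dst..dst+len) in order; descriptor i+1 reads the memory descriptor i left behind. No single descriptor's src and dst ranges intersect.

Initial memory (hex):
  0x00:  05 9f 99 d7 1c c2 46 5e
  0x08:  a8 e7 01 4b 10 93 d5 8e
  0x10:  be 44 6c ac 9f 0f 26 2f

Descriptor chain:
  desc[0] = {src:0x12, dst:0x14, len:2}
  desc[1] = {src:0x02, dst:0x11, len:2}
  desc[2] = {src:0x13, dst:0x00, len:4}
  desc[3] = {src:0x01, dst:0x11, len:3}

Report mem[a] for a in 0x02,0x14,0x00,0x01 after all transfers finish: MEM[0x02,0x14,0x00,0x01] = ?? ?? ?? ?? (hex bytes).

MEM[0x02,0x14,0x00,0x01] = ac 6c ac 6c

D0: mem[0x14..0x15] <- [6c ac]
D1: mem[0x11..0x12] <- [99 d7]
D2: mem[0x00..0x03] <- [ac 6c ac 26]
D3: mem[0x11..0x13] <- [6c ac 26]
query mem[0x02]=0xac, mem[0x14]=0x6c, mem[0x00]=0xac, mem[0x01]=0x6c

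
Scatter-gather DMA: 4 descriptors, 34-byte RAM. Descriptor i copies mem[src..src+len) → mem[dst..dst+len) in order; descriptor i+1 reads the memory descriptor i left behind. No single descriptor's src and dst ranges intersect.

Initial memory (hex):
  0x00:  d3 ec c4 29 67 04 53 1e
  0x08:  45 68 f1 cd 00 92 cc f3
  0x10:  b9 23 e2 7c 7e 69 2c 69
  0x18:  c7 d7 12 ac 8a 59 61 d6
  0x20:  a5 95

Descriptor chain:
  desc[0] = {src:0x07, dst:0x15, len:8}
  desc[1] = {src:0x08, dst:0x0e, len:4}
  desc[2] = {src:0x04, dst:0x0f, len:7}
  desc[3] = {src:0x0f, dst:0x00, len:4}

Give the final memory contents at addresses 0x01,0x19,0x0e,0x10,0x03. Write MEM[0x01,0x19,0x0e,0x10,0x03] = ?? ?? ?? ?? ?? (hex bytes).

[0] 0x07->0x15 len=8 : 1e 45 68 f1 cd 00 92 cc
[1] 0x08->0x0e len=4 : 45 68 f1 cd
[2] 0x04->0x0f len=7 : 67 04 53 1e 45 68 f1
[3] 0x0f->0x00 len=4 : 67 04 53 1e
query mem[0x01]=0x04, mem[0x19]=0xcd, mem[0x0e]=0x45, mem[0x10]=0x04, mem[0x03]=0x1e

MEM[0x01,0x19,0x0e,0x10,0x03] = 04 cd 45 04 1e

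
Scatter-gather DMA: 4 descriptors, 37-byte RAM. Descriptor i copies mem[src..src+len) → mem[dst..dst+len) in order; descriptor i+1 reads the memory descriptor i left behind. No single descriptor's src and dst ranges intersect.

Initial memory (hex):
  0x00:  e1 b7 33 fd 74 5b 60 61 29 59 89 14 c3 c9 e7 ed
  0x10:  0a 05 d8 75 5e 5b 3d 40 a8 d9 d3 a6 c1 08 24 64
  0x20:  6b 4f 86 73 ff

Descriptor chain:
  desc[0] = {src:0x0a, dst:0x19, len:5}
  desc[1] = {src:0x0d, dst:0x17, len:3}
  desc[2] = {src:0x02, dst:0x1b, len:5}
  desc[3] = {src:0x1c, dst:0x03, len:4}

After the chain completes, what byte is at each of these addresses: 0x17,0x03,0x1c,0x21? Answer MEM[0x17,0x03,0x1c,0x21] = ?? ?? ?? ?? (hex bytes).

MEM[0x17,0x03,0x1c,0x21] = c9 fd fd 4f

#0 dst[0x19+5] := {0x89,0x14,0xc3,0xc9,0xe7}
#1 dst[0x17+3] := {0xc9,0xe7,0xed}
#2 dst[0x1b+5] := {0x33,0xfd,0x74,0x5b,0x60}
#3 dst[0x03+4] := {0xfd,0x74,0x5b,0x60}
query mem[0x17]=0xc9, mem[0x03]=0xfd, mem[0x1c]=0xfd, mem[0x21]=0x4f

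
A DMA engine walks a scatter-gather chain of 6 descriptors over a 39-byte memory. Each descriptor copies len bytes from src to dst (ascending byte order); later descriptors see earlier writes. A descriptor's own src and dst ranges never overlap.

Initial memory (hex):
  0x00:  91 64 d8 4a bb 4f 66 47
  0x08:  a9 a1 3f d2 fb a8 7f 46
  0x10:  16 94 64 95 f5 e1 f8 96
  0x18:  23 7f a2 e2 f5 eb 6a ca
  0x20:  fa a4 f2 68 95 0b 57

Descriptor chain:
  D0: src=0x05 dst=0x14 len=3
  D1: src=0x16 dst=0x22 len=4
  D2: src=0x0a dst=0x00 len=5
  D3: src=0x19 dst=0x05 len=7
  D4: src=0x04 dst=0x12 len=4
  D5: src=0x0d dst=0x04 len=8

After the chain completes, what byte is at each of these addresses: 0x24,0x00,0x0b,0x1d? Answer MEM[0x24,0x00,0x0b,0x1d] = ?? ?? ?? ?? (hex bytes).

MEM[0x24,0x00,0x0b,0x1d] = 23 3f a2 eb

D0: mem[0x14..0x16] <- [4f 66 47]
D1: mem[0x22..0x25] <- [47 96 23 7f]
D2: mem[0x00..0x04] <- [3f d2 fb a8 7f]
D3: mem[0x05..0x0b] <- [7f a2 e2 f5 eb 6a ca]
D4: mem[0x12..0x15] <- [7f 7f a2 e2]
D5: mem[0x04..0x0b] <- [a8 7f 46 16 94 7f 7f a2]
query mem[0x24]=0x23, mem[0x00]=0x3f, mem[0x0b]=0xa2, mem[0x1d]=0xeb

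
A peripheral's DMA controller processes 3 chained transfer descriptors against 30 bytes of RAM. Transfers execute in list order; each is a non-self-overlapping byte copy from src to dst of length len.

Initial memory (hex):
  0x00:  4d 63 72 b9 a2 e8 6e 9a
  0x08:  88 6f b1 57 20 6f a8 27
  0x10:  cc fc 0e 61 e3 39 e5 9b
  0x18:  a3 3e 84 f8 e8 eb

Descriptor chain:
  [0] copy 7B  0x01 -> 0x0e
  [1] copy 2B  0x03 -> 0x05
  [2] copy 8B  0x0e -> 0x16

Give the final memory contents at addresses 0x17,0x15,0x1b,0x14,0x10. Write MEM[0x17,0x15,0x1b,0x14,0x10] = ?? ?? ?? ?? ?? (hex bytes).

MEM[0x17,0x15,0x1b,0x14,0x10] = 72 39 6e 9a b9

D0: mem[0x0e..0x14] <- [63 72 b9 a2 e8 6e 9a]
D1: mem[0x05..0x06] <- [b9 a2]
D2: mem[0x16..0x1d] <- [63 72 b9 a2 e8 6e 9a 39]
query mem[0x17]=0x72, mem[0x15]=0x39, mem[0x1b]=0x6e, mem[0x14]=0x9a, mem[0x10]=0xb9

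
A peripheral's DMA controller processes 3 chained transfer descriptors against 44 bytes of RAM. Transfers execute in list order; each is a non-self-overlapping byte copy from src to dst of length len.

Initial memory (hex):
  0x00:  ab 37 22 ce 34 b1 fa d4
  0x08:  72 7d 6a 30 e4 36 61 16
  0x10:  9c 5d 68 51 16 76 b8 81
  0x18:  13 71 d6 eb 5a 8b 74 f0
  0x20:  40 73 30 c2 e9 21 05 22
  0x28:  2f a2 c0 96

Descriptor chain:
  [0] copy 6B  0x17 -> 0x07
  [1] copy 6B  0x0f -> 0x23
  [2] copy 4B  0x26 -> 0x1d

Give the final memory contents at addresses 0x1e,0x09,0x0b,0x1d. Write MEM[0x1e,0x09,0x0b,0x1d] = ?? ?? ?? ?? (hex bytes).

[0] 0x17->0x07 len=6 : 81 13 71 d6 eb 5a
[1] 0x0f->0x23 len=6 : 16 9c 5d 68 51 16
[2] 0x26->0x1d len=4 : 68 51 16 a2
query mem[0x1e]=0x51, mem[0x09]=0x71, mem[0x0b]=0xeb, mem[0x1d]=0x68

MEM[0x1e,0x09,0x0b,0x1d] = 51 71 eb 68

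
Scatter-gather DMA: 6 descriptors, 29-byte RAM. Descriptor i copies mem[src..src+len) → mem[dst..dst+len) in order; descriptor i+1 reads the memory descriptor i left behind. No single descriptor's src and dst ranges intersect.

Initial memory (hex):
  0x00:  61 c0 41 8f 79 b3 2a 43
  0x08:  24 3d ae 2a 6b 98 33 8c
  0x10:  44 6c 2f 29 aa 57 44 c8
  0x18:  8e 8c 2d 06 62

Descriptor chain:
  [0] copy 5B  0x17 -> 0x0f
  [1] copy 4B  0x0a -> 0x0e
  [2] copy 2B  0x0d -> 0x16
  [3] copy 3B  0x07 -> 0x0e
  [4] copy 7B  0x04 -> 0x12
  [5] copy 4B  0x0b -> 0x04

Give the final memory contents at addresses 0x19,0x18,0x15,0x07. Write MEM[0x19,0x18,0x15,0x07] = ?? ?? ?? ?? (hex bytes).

  after D0: wrote 5B at 0x0f = c88e8c2d06
  after D1: wrote 4B at 0x0e = ae2a6b98
  after D2: wrote 2B at 0x16 = 98ae
  after D3: wrote 3B at 0x0e = 43243d
  after D4: wrote 7B at 0x12 = 79b32a43243dae
  after D5: wrote 4B at 0x04 = 2a6b9843
query mem[0x19]=0x8c, mem[0x18]=0xae, mem[0x15]=0x43, mem[0x07]=0x43

MEM[0x19,0x18,0x15,0x07] = 8c ae 43 43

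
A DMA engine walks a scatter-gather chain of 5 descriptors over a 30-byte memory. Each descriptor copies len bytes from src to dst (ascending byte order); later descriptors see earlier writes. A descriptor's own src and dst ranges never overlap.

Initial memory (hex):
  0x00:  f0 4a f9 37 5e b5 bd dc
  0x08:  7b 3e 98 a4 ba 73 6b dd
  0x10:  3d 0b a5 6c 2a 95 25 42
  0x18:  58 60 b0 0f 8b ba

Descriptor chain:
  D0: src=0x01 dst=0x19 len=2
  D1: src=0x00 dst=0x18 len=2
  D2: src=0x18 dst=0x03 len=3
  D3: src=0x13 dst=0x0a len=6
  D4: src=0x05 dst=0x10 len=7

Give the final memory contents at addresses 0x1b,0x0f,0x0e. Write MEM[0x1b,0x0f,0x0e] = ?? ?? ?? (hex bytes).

#0 dst[0x19+2] := {0x4a,0xf9}
#1 dst[0x18+2] := {0xf0,0x4a}
#2 dst[0x03+3] := {0xf0,0x4a,0xf9}
#3 dst[0x0a+6] := {0x6c,0x2a,0x95,0x25,0x42,0xf0}
#4 dst[0x10+7] := {0xf9,0xbd,0xdc,0x7b,0x3e,0x6c,0x2a}
query mem[0x1b]=0x0f, mem[0x0f]=0xf0, mem[0x0e]=0x42

MEM[0x1b,0x0f,0x0e] = 0f f0 42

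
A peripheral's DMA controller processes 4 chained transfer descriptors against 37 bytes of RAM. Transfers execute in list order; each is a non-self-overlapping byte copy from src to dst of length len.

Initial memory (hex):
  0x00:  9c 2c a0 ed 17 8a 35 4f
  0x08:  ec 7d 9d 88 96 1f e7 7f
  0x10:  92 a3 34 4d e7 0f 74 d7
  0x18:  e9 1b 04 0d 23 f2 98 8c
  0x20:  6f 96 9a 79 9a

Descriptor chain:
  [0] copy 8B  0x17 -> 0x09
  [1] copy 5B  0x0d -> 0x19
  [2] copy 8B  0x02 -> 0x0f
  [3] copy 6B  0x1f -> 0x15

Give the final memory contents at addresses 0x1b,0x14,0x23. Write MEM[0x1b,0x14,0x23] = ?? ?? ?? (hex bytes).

MEM[0x1b,0x14,0x23] = f2 4f 79

D0: mem[0x09..0x10] <- [d7 e9 1b 04 0d 23 f2 98]
D1: mem[0x19..0x1d] <- [0d 23 f2 98 a3]
D2: mem[0x0f..0x16] <- [a0 ed 17 8a 35 4f ec d7]
D3: mem[0x15..0x1a] <- [8c 6f 96 9a 79 9a]
query mem[0x1b]=0xf2, mem[0x14]=0x4f, mem[0x23]=0x79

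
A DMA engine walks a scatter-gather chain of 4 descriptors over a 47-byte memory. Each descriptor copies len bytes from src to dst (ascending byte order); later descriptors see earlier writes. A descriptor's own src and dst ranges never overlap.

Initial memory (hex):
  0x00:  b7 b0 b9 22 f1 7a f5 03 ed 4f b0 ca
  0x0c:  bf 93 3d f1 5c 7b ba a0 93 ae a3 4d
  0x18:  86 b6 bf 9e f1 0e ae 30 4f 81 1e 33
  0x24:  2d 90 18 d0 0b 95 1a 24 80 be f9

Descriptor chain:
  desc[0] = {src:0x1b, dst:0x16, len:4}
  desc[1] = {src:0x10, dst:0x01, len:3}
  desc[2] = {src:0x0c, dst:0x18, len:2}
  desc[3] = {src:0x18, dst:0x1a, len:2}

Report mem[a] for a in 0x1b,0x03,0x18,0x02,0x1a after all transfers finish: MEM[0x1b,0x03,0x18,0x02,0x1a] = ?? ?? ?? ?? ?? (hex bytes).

MEM[0x1b,0x03,0x18,0x02,0x1a] = 93 ba bf 7b bf

#0 dst[0x16+4] := {0x9e,0xf1,0x0e,0xae}
#1 dst[0x01+3] := {0x5c,0x7b,0xba}
#2 dst[0x18+2] := {0xbf,0x93}
#3 dst[0x1a+2] := {0xbf,0x93}
query mem[0x1b]=0x93, mem[0x03]=0xba, mem[0x18]=0xbf, mem[0x02]=0x7b, mem[0x1a]=0xbf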